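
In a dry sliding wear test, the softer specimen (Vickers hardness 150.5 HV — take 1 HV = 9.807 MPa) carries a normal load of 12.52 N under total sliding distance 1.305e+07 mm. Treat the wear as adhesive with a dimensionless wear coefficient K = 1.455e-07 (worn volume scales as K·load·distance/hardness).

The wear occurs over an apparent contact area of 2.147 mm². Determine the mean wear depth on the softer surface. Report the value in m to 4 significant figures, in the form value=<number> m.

Intermediate values are displayed rounded. The algebra maintains full float precision. Rounded once at the end to 4 significant figures.
Distance covered L = 1.305e+07 mm = 1.305e+04 m.
Hardness H = 150.5 HV × 9.807 MPa/HV = 1476 MPa = 1.476e+09 Pa.
Contact area A = 2.147 mm² = 2.147e-06 m².
Collected in SI base units: W = 12.52 N, H = 1.476e+09 Pa, K = 1.455e-07.
Apply Archard: V = K·W·L/H = 1.455e-07 · 12.52 · 1.305e+04 / 1.476e+09 = 1.611e-11 m³.
Depth of wear h = V/A = 1.611e-11 / 2.147e-06 = 7.502e-06 m.

value=7.502e-06 m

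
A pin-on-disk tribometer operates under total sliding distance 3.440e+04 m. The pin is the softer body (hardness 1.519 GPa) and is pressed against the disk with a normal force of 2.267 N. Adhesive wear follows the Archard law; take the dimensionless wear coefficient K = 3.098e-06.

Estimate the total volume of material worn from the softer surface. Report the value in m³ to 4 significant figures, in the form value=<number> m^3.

All working math runs at exact precision — intermediate values are displayed rounded, and rounded just once to four significant figures.
Hardness H = 1.519 GPa = 1.519e+09 Pa.
Expressed in SI base units: W = 2.267 N, H = 1.519e+09 Pa, K = 3.098e-06.
Apply Archard: V = K·W·L/H = 3.098e-06 · 2.267 · 3.440e+04 / 1.519e+09 = 1.590e-10 m³.

value=1.590e-10 m^3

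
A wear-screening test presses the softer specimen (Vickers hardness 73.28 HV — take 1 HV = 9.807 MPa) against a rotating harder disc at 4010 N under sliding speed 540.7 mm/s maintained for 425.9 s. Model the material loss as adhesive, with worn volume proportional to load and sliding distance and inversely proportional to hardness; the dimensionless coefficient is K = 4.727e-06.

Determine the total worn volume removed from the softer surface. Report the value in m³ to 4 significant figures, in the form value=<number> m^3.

The algebra carries full float precision; intermediate values are displayed rounded — a lone final rounding: 4 significant digits.
Sliding speed v = 540.7 mm/s = 0.5407 m/s. Distance L = v·t = 0.5407 m/s × 425.9 s = 230.3 m.
Hardness H = 73.28 HV × 9.807 MPa/HV = 718.7 MPa = 7.187e+08 Pa.
As SI base values: W = 4010 N, H = 7.187e+08 Pa, K = 4.727e-06.
Worn volume V = K·W·L/H = 4.727e-06 · 4010 · 230.3 / 7.187e+08 = 6.074e-09 m³.

value=6.074e-09 m^3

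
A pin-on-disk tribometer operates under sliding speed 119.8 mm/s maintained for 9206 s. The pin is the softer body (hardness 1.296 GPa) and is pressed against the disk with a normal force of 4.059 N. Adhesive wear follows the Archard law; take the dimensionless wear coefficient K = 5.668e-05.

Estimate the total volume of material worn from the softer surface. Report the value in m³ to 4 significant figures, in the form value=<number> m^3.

All arithmetic holds full precision — intermediate values are shown rounded. Rounded once at the end to four significant figures.
Convert: Sliding speed v = 119.8 mm/s = 0.1198 m/s. Sliding distance L = v·t = 0.1198 m/s × 9206 s = 1103 m.
Convert: Hardness H = 1.296 GPa = 1.296e+09 Pa.
Restated in SI base units: W = 4.059 N, H = 1.296e+09 Pa, K = 5.668e-05.
Wear volume V = K·W·L/H = 5.668e-05 · 4.059 · 1103 / 1.296e+09 = 1.958e-10 m³.

value=1.958e-10 m^3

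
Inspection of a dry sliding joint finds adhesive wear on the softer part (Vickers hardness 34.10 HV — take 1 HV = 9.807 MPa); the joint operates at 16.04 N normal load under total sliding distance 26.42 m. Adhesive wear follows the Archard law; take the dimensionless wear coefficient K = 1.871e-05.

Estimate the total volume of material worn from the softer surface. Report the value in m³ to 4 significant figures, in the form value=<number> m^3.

value=2.371e-11 m^3

The algebra maintains full precision — printed values are rounded — rounded just once: 4 significant digits.
Hardness H = 34.10 HV × 9.807 MPa/HV = 334.4 MPa = 3.344e+08 Pa.
SI base units throughout: W = 16.04 N, H = 3.344e+08 Pa, K = 1.871e-05.
Archard volume V = K·W·L/H = 1.871e-05 · 16.04 · 26.42 / 3.344e+08 = 2.371e-11 m³.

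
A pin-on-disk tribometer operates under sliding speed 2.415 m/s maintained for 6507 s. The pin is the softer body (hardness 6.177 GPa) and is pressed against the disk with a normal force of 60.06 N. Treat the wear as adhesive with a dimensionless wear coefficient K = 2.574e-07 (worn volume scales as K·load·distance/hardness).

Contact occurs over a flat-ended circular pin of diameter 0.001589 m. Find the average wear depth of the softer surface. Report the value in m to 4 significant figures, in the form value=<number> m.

value=1.983e-05 m

Intermediate values are shown rounded; the algebra carries full precision — one last rounding: 4 significant digits.
Convert: Total distance L = v·t = 2.415 m/s × 6507 s = 1.571e+04 m.
Convert: Hardness H = 6.177 GPa = 6.177e+09 Pa.
Convert: Contact area A = π·d²/4 = π·(0.001589 m)²/4 = 1.983e-06 m².
Collected in SI base units: W = 60.06 N, H = 6.177e+09 Pa, K = 2.574e-07.
Archard relation: V = K·W·L/H = 2.574e-07 · 60.06 · 1.571e+04 / 6.177e+09 = 3.933e-11 m³.
Mean wear depth h = V/A = 3.933e-11 / 1.983e-06 = 1.983e-05 m.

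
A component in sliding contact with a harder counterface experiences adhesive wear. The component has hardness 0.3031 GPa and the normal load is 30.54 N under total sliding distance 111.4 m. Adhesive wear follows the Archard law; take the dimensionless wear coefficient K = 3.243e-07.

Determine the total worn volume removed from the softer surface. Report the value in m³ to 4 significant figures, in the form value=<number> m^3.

value=3.640e-12 m^3

The intermediates appear rounded; each operation holds exact precision — rounded just once: 4 significant digits.
Convert: Hardness H = 0.3031 GPa = 3.031e+08 Pa.
SI base units throughout: W = 30.54 N, H = 3.031e+08 Pa, K = 3.243e-07.
Archard relation: V = K·W·L/H = 3.243e-07 · 30.54 · 111.4 / 3.031e+08 = 3.640e-12 m³.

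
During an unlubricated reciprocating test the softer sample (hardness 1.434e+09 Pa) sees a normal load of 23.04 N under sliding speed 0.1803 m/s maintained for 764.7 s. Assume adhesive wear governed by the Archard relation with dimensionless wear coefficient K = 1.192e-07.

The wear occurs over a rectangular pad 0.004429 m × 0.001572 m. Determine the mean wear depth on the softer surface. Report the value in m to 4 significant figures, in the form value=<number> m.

Intermediates are displayed rounded. Each operation holds full float precision. Rounded just once, at four significant digits.
Distance covered L = v·t = 0.1803 m/s × 764.7 s = 137.9 m.
Contact area A = 0.004429 m × 0.001572 m = 6.962e-06 m².
Collected in SI base units: W = 23.04 N, H = 1.434e+09 Pa, K = 1.192e-07.
Wear volume V = K·W·L/H = 1.192e-07 · 23.04 · 137.9 / 1.434e+09 = 2.641e-13 m³.
Average depth h = V/A = 2.641e-13 / 6.962e-06 = 3.793e-08 m.

value=3.793e-08 m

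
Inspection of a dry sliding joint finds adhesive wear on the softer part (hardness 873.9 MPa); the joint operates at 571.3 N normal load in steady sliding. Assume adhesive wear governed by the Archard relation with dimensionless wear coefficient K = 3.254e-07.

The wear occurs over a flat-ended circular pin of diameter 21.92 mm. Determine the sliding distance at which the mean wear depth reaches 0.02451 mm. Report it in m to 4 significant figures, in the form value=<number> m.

value=4.348e+04 m

The intermediates are shown rounded; the algebra carries exact precision. Rounded just once: four significant digits.
Hardness H = 873.9 MPa = 8.739e+08 Pa.
Pin diameter d = 21.92 mm = 0.02192 m. Contact area A = π·d²/4 = π·(0.02192 m)²/4 = 3.774e-04 m².
Depth limit h_lim = 0.02451 mm = 2.451e-05 m.
Collected in SI base units: W = 571.3 N, H = 8.739e+08 Pa, K = 3.254e-07.
Permissible volume V_lim = h_lim·A = 2.451e-05 · 3.774e-04 = 9.249e-09 m³.
Life L = V_lim·H/(K·W) = 9.249e-09 · 8.739e+08 / (3.254e-07 · 571.3) = 4.348e+04 m.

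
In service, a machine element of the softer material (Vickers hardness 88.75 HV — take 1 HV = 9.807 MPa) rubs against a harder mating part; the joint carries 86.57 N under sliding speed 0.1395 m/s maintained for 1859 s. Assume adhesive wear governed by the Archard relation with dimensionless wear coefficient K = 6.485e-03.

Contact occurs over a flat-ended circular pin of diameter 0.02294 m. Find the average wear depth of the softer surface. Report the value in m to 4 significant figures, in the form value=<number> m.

value=4.047e-04 m

Intermediate values are displayed rounded; the computation carries exact precision; rounded once at the end, at four significant figures.
Distance covered L = v·t = 0.1395 m/s × 1859 s = 259.3 m.
Hardness H = 88.75 HV × 9.807 MPa/HV = 870.4 MPa = 8.704e+08 Pa.
Contact area A = π·d²/4 = π·(0.02294 m)²/4 = 4.133e-04 m².
Collected in SI base units: W = 86.57 N, H = 8.704e+08 Pa, K = 6.485e-03.
Archard volume V = K·W·L/H = 6.485e-03 · 86.57 · 259.3 / 8.704e+08 = 1.673e-07 m³.
Mean wear depth h = V/A = 1.673e-07 / 4.133e-04 = 4.047e-04 m.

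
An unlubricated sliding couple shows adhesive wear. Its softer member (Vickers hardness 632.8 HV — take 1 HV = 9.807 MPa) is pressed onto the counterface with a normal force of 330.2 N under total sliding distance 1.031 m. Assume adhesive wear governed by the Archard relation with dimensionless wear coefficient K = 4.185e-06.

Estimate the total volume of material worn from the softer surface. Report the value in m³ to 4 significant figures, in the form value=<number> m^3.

value=2.296e-13 m^3

Every step keeps exact precision — intermediate values appear rounded. Rounded just once, at 4 significant digits.
Convert: Hardness H = 632.8 HV × 9.807 MPa/HV = 6206 MPa = 6.206e+09 Pa.
Collected in SI base units: W = 330.2 N, H = 6.206e+09 Pa, K = 4.185e-06.
Volume removed: V = K·W·L/H = 4.185e-06 · 330.2 · 1.031 / 6.206e+09 = 2.296e-13 m³.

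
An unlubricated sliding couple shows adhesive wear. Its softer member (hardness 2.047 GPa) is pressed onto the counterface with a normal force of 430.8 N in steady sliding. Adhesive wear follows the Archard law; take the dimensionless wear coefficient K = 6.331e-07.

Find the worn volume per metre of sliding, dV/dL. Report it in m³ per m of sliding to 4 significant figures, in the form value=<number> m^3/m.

All working math keeps full float precision — intermediates are printed rounded. Rounded just once: four significant digits.
Convert: Hardness H = 2.047 GPa = 2.047e+09 Pa.
As SI base values: W = 430.8 N, H = 2.047e+09 Pa, K = 6.331e-07.
The wear rate dV/dL = K·W/H, so: 6.331e-07 · 430.8 / 2.047e+09 = 1.332e-13 m³/m.

value=1.332e-13 m^3/m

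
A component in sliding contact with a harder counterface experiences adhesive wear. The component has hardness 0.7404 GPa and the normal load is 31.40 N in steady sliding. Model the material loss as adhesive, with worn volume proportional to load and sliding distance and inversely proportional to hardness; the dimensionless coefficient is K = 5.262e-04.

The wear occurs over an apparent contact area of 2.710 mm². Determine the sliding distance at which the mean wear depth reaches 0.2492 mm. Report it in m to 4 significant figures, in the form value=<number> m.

value=30.26 m

Every step holds full float precision; intermediate values are printed rounded. Rounded once at the end to four significant digits.
Hardness H = 0.7404 GPa = 7.404e+08 Pa.
Contact area A = 2.710 mm² = 2.710e-06 m².
Depth limit h_lim = 0.2492 mm = 2.492e-04 m.
Restated in SI base units: W = 31.40 N, H = 7.404e+08 Pa, K = 5.262e-04.
Allowed volume V_lim = h_lim·A = 2.492e-04 · 2.710e-06 = 6.753e-10 m³.
Life L = V_lim·H/(K·W) = 6.753e-10 · 7.404e+08 / (5.262e-04 · 31.40) = 30.26 m.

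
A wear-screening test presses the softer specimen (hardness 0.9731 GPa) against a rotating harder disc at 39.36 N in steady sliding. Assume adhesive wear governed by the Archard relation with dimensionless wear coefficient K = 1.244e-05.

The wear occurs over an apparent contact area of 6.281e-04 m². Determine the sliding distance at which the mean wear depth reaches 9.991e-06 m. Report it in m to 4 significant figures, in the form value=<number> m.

The computation runs at full float precision. Intermediates appear rounded, and a lone final rounding: 4 significant figures.
Convert: Hardness H = 0.9731 GPa = 9.731e+08 Pa.
Working in SI base units: W = 39.36 N, H = 9.731e+08 Pa, K = 1.244e-05.
Permissible volume V_lim = h_lim·A = 9.991e-06 · 6.281e-04 = 6.275e-09 m³.
Inverting, life L = V_lim·H/(K·W) = 6.275e-09 · 9.731e+08 / (1.244e-05 · 39.36) = 1.247e+04 m.

value=1.247e+04 m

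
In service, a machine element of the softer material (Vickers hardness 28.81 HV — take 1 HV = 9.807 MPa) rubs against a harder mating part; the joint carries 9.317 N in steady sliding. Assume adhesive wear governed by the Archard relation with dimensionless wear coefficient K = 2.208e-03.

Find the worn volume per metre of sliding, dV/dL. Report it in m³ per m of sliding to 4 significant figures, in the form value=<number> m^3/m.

Intermediate values are displayed rounded, and all arithmetic holds full precision. Rounded just once, at 4 significant figures.
Hardness H = 28.81 HV × 9.807 MPa/HV = 282.5 MPa = 2.825e+08 Pa.
In SI base units, W = 9.317 N, H = 2.825e+08 Pa, K = 2.208e-03.
Sliding wear rate dV/dL = K·W/H, per unit distance: 2.208e-03 · 9.317 / 2.825e+08 = 7.281e-11 m³/m.

value=7.281e-11 m^3/m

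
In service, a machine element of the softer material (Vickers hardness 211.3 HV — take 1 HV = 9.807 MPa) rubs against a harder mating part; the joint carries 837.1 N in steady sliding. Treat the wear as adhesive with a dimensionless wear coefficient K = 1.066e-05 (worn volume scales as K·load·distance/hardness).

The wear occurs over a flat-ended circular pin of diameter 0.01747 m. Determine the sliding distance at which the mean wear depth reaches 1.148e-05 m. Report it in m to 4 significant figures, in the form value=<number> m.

The computation keeps full float precision, and the intermediates are shown rounded; rounded just once: 4 significant figures.
Convert: Hardness H = 211.3 HV × 9.807 MPa/HV = 2072 MPa = 2.072e+09 Pa.
Convert: Contact area A = π·d²/4 = π·(0.01747 m)²/4 = 2.397e-04 m².
As SI base values: W = 837.1 N, H = 2.072e+09 Pa, K = 1.066e-05.
Wearable volume V_lim = h_lim·A = 1.148e-05 · 2.397e-04 = 2.752e-09 m³.
Life L = V_lim·H/(K·W) = 2.752e-09 · 2.072e+09 / (1.066e-05 · 837.1) = 639.0 m.

value=639.0 m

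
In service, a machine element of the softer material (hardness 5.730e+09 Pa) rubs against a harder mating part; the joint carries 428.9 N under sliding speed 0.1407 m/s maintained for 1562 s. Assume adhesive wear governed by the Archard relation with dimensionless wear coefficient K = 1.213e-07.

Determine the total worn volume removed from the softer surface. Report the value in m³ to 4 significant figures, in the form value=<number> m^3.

The algebra holds exact precision — the intermediates appear rounded; a lone final rounding to 4 significant digits.
Convert: Distance L = v·t = 0.1407 m/s × 1562 s = 219.8 m.
In SI base units, W = 428.9 N, H = 5.730e+09 Pa, K = 1.213e-07.
Archard relation: V = K·W·L/H = 1.213e-07 · 428.9 · 219.8 / 5.730e+09 = 1.995e-12 m³.

value=1.995e-12 m^3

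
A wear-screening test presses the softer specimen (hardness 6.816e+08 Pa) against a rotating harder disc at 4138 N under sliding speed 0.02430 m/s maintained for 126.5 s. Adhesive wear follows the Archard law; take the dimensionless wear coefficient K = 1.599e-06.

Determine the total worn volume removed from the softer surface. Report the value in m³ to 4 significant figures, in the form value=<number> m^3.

The intermediates are printed rounded; all arithmetic keeps full float precision; one final rounding to 4 significant figures.
Convert: Distance covered L = v·t = 0.02430 m/s × 126.5 s = 3.074 m.
Restated in SI base units: W = 4138 N, H = 6.816e+08 Pa, K = 1.599e-06.
Apply Archard: V = K·W·L/H = 1.599e-06 · 4138 · 3.074 / 6.816e+08 = 2.984e-11 m³.

value=2.984e-11 m^3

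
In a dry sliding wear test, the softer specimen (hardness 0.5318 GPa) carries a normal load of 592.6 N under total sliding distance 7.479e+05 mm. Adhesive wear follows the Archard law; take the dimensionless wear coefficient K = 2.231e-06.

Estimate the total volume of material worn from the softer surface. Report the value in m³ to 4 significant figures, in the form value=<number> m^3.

value=1.859e-09 m^3

Every step holds exact precision; displayed values are rounded; rounded once at the end, at 4 significant digits.
Total distance L = 7.479e+05 mm = 747.9 m.
Hardness H = 0.5318 GPa = 5.318e+08 Pa.
Expressed in SI base units: W = 592.6 N, H = 5.318e+08 Pa, K = 2.231e-06.
The Archard volume V = K·W·L/H = 2.231e-06 · 592.6 · 747.9 / 5.318e+08 = 1.859e-09 m³.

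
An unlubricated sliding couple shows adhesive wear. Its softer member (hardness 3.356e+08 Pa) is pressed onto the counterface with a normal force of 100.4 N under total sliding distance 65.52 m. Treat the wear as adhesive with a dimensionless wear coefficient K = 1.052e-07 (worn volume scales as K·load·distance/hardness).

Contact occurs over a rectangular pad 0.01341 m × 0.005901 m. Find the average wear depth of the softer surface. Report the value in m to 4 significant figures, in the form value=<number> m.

value=2.606e-08 m

Intermediates are displayed rounded. Each operation keeps full float precision. Rounded once at the end to 4 significant digits.
Contact area A = 0.01341 m × 0.005901 m = 7.913e-05 m².
In SI base units: W = 100.4 N, H = 3.356e+08 Pa, K = 1.052e-07.
Apply Archard: V = K·W·L/H = 1.052e-07 · 100.4 · 65.52 / 3.356e+08 = 2.062e-12 m³.
Depth of wear h = V/A = 2.062e-12 / 7.913e-05 = 2.606e-08 m.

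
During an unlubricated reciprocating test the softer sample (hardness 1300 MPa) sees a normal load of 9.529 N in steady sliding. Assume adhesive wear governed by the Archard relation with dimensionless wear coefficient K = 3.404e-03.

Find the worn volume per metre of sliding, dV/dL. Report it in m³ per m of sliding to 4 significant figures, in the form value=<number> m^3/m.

value=2.495e-11 m^3/m

Every step holds full precision — printed values are rounded. Rounded just once, at four significant figures.
Convert: Hardness H = 1300 MPa = 1.300e+09 Pa.
In SI base units, W = 9.529 N, H = 1.300e+09 Pa, K = 3.404e-03.
Sliding wear rate dV/dL = K·W/H — distance-free: 3.404e-03 · 9.529 / 1.300e+09 = 2.495e-11 m³/m.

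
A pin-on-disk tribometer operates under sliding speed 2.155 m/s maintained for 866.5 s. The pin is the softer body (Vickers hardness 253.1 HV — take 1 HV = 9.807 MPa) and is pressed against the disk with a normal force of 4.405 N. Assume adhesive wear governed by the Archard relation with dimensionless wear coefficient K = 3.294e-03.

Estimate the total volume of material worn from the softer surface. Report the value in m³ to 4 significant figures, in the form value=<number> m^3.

value=1.092e-08 m^3

Printed values are rounded; the computation runs at exact precision — one final rounding to four significant figures.
Sliding distance L = v·t = 2.155 m/s × 866.5 s = 1867 m.
Hardness H = 253.1 HV × 9.807 MPa/HV = 2482 MPa = 2.482e+09 Pa.
In SI base units: W = 4.405 N, H = 2.482e+09 Pa, K = 3.294e-03.
Archard relation: V = K·W·L/H = 3.294e-03 · 4.405 · 1867 / 2.482e+09 = 1.092e-08 m³.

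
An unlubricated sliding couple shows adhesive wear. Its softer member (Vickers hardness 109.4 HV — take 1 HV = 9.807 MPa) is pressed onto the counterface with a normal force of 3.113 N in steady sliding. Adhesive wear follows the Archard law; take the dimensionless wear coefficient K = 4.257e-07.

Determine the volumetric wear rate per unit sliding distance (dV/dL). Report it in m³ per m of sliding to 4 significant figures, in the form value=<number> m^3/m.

Intermediate values are printed rounded — the computation keeps full precision; rounded once at the end, at 4 significant digits.
Convert: Hardness H = 109.4 HV × 9.807 MPa/HV = 1073 MPa = 1.073e+09 Pa.
Working in SI base units: W = 3.113 N, H = 1.073e+09 Pa, K = 4.257e-07.
Wear rate dV/dL = K·W/H, so: 4.257e-07 · 3.113 / 1.073e+09 = 1.235e-15 m³/m.

value=1.235e-15 m^3/m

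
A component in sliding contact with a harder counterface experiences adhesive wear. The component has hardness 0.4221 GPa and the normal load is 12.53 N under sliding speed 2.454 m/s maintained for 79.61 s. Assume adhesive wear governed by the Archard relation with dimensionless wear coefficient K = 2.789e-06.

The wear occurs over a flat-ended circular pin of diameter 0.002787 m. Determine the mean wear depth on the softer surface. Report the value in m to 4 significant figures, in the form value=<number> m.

Intermediates are printed rounded, and the algebra runs at exact precision, and one last rounding, at four significant digits.
Convert: Distance L = v·t = 2.454 m/s × 79.61 s = 195.4 m.
Convert: Hardness H = 0.4221 GPa = 4.221e+08 Pa.
Convert: Contact area A = π·d²/4 = π·(0.002787 m)²/4 = 6.100e-06 m².
Working in SI base units: W = 12.53 N, H = 4.221e+08 Pa, K = 2.789e-06.
The Archard volume V = K·W·L/H = 2.789e-06 · 12.53 · 195.4 / 4.221e+08 = 1.617e-11 m³.
Depth of wear h = V/A = 1.617e-11 / 6.100e-06 = 2.651e-06 m.

value=2.651e-06 m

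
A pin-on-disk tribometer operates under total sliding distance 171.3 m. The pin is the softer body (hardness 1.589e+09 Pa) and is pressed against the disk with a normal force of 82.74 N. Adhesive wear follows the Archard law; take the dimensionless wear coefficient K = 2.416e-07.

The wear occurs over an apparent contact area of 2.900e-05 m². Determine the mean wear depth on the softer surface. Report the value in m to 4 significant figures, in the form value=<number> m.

Shown intermediates are rounded. The algebra carries exact precision — one last rounding, at four significant digits.
In SI base units, W = 82.74 N, H = 1.589e+09 Pa, K = 2.416e-07.
Archard volume V = K·W·L/H = 2.416e-07 · 82.74 · 171.3 / 1.589e+09 = 2.155e-12 m³.
Mean depth h = V/A = 2.155e-12 / 2.900e-05 = 7.431e-08 m.

value=7.431e-08 m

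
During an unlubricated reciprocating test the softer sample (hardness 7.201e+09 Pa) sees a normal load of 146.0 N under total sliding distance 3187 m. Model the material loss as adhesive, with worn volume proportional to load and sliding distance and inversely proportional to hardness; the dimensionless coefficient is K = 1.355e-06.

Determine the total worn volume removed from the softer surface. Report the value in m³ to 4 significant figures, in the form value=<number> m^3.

value=8.756e-11 m^3

The intermediates are printed rounded, and the algebra holds exact precision; one final rounding: four significant digits.
In SI base units: W = 146.0 N, H = 7.201e+09 Pa, K = 1.355e-06.
Wear volume V = K·W·L/H = 1.355e-06 · 146.0 · 3187 / 7.201e+09 = 8.756e-11 m³.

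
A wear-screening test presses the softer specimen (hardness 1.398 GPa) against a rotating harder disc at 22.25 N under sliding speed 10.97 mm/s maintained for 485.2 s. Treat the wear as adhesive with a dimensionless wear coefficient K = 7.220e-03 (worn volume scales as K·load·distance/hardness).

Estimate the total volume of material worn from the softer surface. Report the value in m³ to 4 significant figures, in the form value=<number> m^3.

value=6.116e-10 m^3

All working math keeps full float precision — intermediate values are displayed rounded, and a lone final rounding, at 4 significant digits.
Sliding speed v = 10.97 mm/s = 0.01097 m/s. Distance covered L = v·t = 0.01097 m/s × 485.2 s = 5.323 m.
Hardness H = 1.398 GPa = 1.398e+09 Pa.
Expressed in SI base units: W = 22.25 N, H = 1.398e+09 Pa, K = 7.220e-03.
Archard relation: V = K·W·L/H = 7.220e-03 · 22.25 · 5.323 / 1.398e+09 = 6.116e-10 m³.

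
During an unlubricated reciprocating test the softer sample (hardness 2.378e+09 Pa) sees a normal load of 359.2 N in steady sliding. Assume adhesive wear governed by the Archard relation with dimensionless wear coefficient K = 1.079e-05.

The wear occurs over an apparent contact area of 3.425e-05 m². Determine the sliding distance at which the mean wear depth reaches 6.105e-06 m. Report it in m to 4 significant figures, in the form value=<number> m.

value=128.3 m

The intermediates are displayed rounded — all arithmetic keeps exact precision, and a single final rounding: 4 significant figures.
SI base units throughout: W = 359.2 N, H = 2.378e+09 Pa, K = 1.079e-05.
Permissible volume V_lim = h_lim·A = 6.105e-06 · 3.425e-05 = 2.091e-10 m³.
Inverting, life L = V_lim·H/(K·W) = 2.091e-10 · 2.378e+09 / (1.079e-05 · 359.2) = 128.3 m.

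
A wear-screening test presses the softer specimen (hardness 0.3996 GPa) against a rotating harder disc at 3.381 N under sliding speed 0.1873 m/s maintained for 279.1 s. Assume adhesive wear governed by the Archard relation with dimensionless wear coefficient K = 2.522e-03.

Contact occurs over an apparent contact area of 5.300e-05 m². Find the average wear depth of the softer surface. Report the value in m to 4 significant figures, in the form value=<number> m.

value=2.105e-05 m

Displayed values are rounded, and every step runs at full precision, and rounded just once to four significant figures.
Total distance L = v·t = 0.1873 m/s × 279.1 s = 52.28 m.
Hardness H = 0.3996 GPa = 3.996e+08 Pa.
In SI base units: W = 3.381 N, H = 3.996e+08 Pa, K = 2.522e-03.
Apply Archard: V = K·W·L/H = 2.522e-03 · 3.381 · 52.28 / 3.996e+08 = 1.115e-09 m³.
Mean wear depth h = V/A = 1.115e-09 / 5.300e-05 = 2.105e-05 m.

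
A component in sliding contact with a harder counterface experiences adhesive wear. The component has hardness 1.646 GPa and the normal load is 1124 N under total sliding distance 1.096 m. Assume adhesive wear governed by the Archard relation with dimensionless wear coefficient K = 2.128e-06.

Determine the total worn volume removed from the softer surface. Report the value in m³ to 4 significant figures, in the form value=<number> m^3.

value=1.593e-12 m^3

The algebra carries full precision, and intermediates are shown rounded — one last rounding, at four significant figures.
Convert: Hardness H = 1.646 GPa = 1.646e+09 Pa.
As SI base values: W = 1124 N, H = 1.646e+09 Pa, K = 2.128e-06.
The Archard volume V = K·W·L/H = 2.128e-06 · 1124 · 1.096 / 1.646e+09 = 1.593e-12 m³.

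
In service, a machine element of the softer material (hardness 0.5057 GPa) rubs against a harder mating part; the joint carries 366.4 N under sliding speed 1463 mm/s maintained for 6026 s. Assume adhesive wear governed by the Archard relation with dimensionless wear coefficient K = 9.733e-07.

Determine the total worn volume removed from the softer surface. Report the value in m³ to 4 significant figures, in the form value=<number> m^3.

value=6.217e-09 m^3

Intermediate values are printed rounded, and every step keeps full precision — one final rounding, at four significant figures.
Convert: Sliding speed v = 1463 mm/s = 1.463 m/s. Distance L = v·t = 1.463 m/s × 6026 s = 8816 m.
Convert: Hardness H = 0.5057 GPa = 5.057e+08 Pa.
Restated in SI base units: W = 366.4 N, H = 5.057e+08 Pa, K = 9.733e-07.
Worn volume V = K·W·L/H = 9.733e-07 · 366.4 · 8816 / 5.057e+08 = 6.217e-09 m³.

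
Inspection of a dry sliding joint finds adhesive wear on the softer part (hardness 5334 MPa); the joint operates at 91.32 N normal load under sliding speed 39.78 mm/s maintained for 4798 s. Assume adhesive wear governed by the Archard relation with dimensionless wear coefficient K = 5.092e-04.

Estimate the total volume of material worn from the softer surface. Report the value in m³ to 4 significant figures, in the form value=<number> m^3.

value=1.664e-09 m^3

Intermediate values are displayed rounded; all working math carries full precision; a single final rounding to 4 significant digits.
Sliding speed v = 39.78 mm/s = 0.03978 m/s. Sliding distance L = v·t = 0.03978 m/s × 4798 s = 190.9 m.
Hardness H = 5334 MPa = 5.334e+09 Pa.
Collected in SI base units: W = 91.32 N, H = 5.334e+09 Pa, K = 5.092e-04.
By Archard's law, V = K·W·L/H = 5.092e-04 · 91.32 · 190.9 / 5.334e+09 = 1.664e-09 m³.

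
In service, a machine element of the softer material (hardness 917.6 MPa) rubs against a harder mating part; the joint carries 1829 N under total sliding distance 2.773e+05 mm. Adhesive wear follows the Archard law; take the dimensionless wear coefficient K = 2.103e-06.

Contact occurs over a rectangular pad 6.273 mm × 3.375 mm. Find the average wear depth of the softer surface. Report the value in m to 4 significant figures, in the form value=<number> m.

Each operation holds full float precision; intermediates appear rounded — one final rounding: 4 significant digits.
Total distance L = 2.773e+05 mm = 277.3 m.
Hardness H = 917.6 MPa = 9.176e+08 Pa.
Pad sides 6.273 mm × 3.375 mm = 0.006273 m × 0.003375 m. Contact area A = 0.006273 m × 0.003375 m = 2.117e-05 m².
In SI base units: W = 1829 N, H = 9.176e+08 Pa, K = 2.103e-06.
Archard volume V = K·W·L/H = 2.103e-06 · 1829 · 277.3 / 9.176e+08 = 1.162e-09 m³.
Depth h = V/A = 1.162e-09 / 2.117e-05 = 5.490e-05 m.

value=5.490e-05 m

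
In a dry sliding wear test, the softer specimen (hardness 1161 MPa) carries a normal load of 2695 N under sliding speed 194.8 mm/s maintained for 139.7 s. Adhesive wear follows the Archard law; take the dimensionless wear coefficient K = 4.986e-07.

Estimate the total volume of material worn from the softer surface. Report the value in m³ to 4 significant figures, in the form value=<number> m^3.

All working math carries full precision; intermediates are displayed rounded. Rounded once at the end: 4 significant figures.
Sliding speed v = 194.8 mm/s = 0.1948 m/s. Path length L = v·t = 0.1948 m/s × 139.7 s = 27.21 m.
Hardness H = 1161 MPa = 1.161e+09 Pa.
Collected in SI base units: W = 2695 N, H = 1.161e+09 Pa, K = 4.986e-07.
The Archard volume V = K·W·L/H = 4.986e-07 · 2695 · 27.21 / 1.161e+09 = 3.150e-11 m³.

value=3.150e-11 m^3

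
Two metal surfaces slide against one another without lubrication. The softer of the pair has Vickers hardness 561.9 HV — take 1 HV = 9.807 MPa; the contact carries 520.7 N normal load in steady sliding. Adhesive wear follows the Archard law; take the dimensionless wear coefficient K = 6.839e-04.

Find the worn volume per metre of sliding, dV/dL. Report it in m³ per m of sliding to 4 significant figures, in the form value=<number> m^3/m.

Each operation maintains full float precision, and intermediate values are printed rounded; one final rounding to 4 significant figures.
Hardness H = 561.9 HV × 9.807 MPa/HV = 5511 MPa = 5.511e+09 Pa.
As SI base values: W = 520.7 N, H = 5.511e+09 Pa, K = 6.839e-04.
Rate of wear dV/dL = K·W/H (independent of L): 6.839e-04 · 520.7 / 5.511e+09 = 6.462e-11 m³/m.

value=6.462e-11 m^3/m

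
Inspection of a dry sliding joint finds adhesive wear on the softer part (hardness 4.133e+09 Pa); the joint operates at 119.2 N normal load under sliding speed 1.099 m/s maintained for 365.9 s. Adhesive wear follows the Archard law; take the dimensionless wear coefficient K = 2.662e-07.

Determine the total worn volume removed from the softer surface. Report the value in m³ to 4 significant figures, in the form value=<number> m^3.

value=3.087e-12 m^3

The computation runs at full precision, and the intermediates are shown rounded — rounded once at the end to 4 significant digits.
Total distance L = v·t = 1.099 m/s × 365.9 s = 402.1 m.
SI base units throughout: W = 119.2 N, H = 4.133e+09 Pa, K = 2.662e-07.
The Archard volume V = K·W·L/H = 2.662e-07 · 119.2 · 402.1 / 4.133e+09 = 3.087e-12 m³.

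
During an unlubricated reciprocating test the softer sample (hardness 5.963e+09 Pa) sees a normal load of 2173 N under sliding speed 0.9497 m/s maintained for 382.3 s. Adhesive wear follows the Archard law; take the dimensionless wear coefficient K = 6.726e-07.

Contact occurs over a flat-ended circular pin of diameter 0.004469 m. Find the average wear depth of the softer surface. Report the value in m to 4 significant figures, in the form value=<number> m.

Intermediates are printed rounded; the algebra keeps full float precision. Rounded just once: 4 significant figures.
Convert: Path length L = v·t = 0.9497 m/s × 382.3 s = 363.1 m.
Convert: Contact area A = π·d²/4 = π·(0.004469 m)²/4 = 1.569e-05 m².
Restated in SI base units: W = 2173 N, H = 5.963e+09 Pa, K = 6.726e-07.
Archard relation: V = K·W·L/H = 6.726e-07 · 2173 · 363.1 / 5.963e+09 = 8.899e-11 m³.
Wear depth h = V/A = 8.899e-11 / 1.569e-05 = 5.673e-06 m.

value=5.673e-06 m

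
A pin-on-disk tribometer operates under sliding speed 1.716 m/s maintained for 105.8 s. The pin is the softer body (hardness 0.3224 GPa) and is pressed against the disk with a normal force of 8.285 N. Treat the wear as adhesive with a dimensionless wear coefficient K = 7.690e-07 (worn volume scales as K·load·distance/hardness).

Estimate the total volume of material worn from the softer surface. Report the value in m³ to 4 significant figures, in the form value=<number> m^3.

value=3.588e-12 m^3

Intermediate values are shown rounded — each operation carries full precision — one last rounding to four significant figures.
Convert: Distance covered L = v·t = 1.716 m/s × 105.8 s = 181.6 m.
Convert: Hardness H = 0.3224 GPa = 3.224e+08 Pa.
In SI base units: W = 8.285 N, H = 3.224e+08 Pa, K = 7.690e-07.
Volume removed: V = K·W·L/H = 7.690e-07 · 8.285 · 181.6 / 3.224e+08 = 3.588e-12 m³.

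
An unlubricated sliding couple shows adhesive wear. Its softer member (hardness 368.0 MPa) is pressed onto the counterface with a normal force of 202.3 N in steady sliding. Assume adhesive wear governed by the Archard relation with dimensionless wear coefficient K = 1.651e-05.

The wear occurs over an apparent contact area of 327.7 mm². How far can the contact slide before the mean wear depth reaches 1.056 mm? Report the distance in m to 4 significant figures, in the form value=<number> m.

Printed values are rounded. The computation carries full precision. Rounded once at the end to four significant digits.
Convert: Hardness H = 368.0 MPa = 3.680e+08 Pa.
Convert: Contact area A = 327.7 mm² = 3.277e-04 m².
Convert: Depth limit h_lim = 1.056 mm = 0.001056 m.
In SI base units, W = 202.3 N, H = 3.680e+08 Pa, K = 1.651e-05.
Wearable volume V_lim = h_lim·A = 0.001056 · 3.277e-04 = 3.461e-07 m³.
Sliding life L = V_lim·H/(K·W) = 3.461e-07 · 3.680e+08 / (1.651e-05 · 202.3) = 3.813e+04 m.

value=3.813e+04 m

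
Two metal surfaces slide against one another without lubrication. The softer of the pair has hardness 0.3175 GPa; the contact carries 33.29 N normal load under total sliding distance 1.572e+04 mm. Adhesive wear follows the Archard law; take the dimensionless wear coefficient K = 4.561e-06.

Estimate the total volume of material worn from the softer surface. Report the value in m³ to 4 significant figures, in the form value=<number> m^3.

Each operation maintains full precision. Intermediates are displayed rounded. Rounded just once: 4 significant figures.
Distance L = 1.572e+04 mm = 15.72 m.
Hardness H = 0.3175 GPa = 3.175e+08 Pa.
SI base units throughout: W = 33.29 N, H = 3.175e+08 Pa, K = 4.561e-06.
Volume removed: V = K·W·L/H = 4.561e-06 · 33.29 · 15.72 / 3.175e+08 = 7.518e-12 m³.

value=7.518e-12 m^3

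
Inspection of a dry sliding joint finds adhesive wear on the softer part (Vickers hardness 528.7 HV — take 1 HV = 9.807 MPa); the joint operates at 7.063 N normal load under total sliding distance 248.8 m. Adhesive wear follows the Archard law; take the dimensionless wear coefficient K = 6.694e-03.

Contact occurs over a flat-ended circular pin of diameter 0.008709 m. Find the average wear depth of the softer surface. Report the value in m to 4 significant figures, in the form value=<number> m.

Intermediate values are printed rounded; every step keeps exact precision. Rounded once at the end: four significant figures.
Convert: Hardness H = 528.7 HV × 9.807 MPa/HV = 5185 MPa = 5.185e+09 Pa.
Convert: Contact area A = π·d²/4 = π·(0.008709 m)²/4 = 5.957e-05 m².
As SI base values: W = 7.063 N, H = 5.185e+09 Pa, K = 6.694e-03.
Worn volume V = K·W·L/H = 6.694e-03 · 7.063 · 248.8 / 5.185e+09 = 2.269e-09 m³.
Average depth h = V/A = 2.269e-09 / 5.957e-05 = 3.808e-05 m.

value=3.808e-05 m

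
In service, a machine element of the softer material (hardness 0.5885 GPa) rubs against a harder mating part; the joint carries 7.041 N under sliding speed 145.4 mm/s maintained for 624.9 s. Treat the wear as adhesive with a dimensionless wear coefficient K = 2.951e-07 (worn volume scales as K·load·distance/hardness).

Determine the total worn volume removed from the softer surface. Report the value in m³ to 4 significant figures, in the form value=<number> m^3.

value=3.208e-13 m^3

Every step maintains exact precision. Intermediate values are shown rounded; rounded just once to four significant figures.
Sliding speed v = 145.4 mm/s = 0.1454 m/s. Sliding distance L = v·t = 0.1454 m/s × 624.9 s = 90.86 m.
Hardness H = 0.5885 GPa = 5.885e+08 Pa.
SI base units throughout: W = 7.041 N, H = 5.885e+08 Pa, K = 2.951e-07.
By Archard's law, V = K·W·L/H = 2.951e-07 · 7.041 · 90.86 / 5.885e+08 = 3.208e-13 m³.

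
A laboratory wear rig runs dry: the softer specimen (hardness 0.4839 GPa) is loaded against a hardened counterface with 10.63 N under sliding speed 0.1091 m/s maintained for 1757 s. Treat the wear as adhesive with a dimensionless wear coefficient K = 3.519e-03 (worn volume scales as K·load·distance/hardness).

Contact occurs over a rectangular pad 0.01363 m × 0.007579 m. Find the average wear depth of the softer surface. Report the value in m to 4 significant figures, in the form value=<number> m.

value=1.434e-04 m

All arithmetic runs at full float precision; intermediates appear rounded — rounded once at the end, at 4 significant digits.
The distance L = v·t = 0.1091 m/s × 1757 s = 191.7 m.
Hardness H = 0.4839 GPa = 4.839e+08 Pa.
Contact area A = 0.01363 m × 0.007579 m = 1.033e-04 m².
As SI base values: W = 10.63 N, H = 4.839e+08 Pa, K = 3.519e-03.
Apply Archard: V = K·W·L/H = 3.519e-03 · 10.63 · 191.7 / 4.839e+08 = 1.482e-08 m³.
Mean depth h = V/A = 1.482e-08 / 1.033e-04 = 1.434e-04 m.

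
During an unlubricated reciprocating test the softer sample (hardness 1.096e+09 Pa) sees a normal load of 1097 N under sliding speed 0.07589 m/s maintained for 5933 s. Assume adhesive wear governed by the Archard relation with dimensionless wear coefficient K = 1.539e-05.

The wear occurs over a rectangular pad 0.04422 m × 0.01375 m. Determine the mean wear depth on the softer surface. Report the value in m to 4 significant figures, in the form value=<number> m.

The intermediates are printed rounded; the computation runs at full precision — one final rounding, at four significant digits.
The distance L = v·t = 0.07589 m/s × 5933 s = 450.3 m.
Contact area A = 0.04422 m × 0.01375 m = 6.080e-04 m².
Restated in SI base units: W = 1097 N, H = 1.096e+09 Pa, K = 1.539e-05.
Archard volume V = K·W·L/H = 1.539e-05 · 1097 · 450.3 / 1.096e+09 = 6.936e-09 m³.
Depth h = V/A = 6.936e-09 / 6.080e-04 = 1.141e-05 m.

value=1.141e-05 m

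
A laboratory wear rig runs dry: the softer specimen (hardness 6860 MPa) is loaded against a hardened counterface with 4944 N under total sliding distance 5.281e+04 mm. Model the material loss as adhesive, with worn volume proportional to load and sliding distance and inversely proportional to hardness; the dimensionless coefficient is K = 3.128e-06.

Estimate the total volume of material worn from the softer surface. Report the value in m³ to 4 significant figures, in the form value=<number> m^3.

Intermediate values are shown rounded — the algebra holds full precision, and one last rounding, at 4 significant figures.
Convert: Total distance L = 5.281e+04 mm = 52.81 m.
Convert: Hardness H = 6860 MPa = 6.860e+09 Pa.
Collected in SI base units: W = 4944 N, H = 6.860e+09 Pa, K = 3.128e-06.
By Archard's law, V = K·W·L/H = 3.128e-06 · 4944 · 52.81 / 6.860e+09 = 1.191e-10 m³.

value=1.191e-10 m^3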